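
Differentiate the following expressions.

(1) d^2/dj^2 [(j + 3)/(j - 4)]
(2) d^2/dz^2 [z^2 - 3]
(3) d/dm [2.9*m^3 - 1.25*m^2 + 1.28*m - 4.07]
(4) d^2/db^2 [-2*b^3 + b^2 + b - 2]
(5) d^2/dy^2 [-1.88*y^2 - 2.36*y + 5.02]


(1) = 14/(j - 4)^3
(2) = 2
(3) = 8.7*m^2 - 2.5*m + 1.28
(4) = 2 - 12*b
(5) = -3.76000000000000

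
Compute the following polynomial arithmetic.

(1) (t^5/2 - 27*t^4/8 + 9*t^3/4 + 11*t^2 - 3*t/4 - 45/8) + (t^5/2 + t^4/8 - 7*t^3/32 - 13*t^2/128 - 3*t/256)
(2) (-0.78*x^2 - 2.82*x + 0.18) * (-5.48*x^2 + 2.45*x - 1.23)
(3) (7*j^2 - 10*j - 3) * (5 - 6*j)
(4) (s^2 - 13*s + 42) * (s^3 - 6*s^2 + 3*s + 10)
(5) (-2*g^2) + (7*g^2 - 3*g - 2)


(1) = t^5 - 13*t^4/4 + 65*t^3/32 + 1395*t^2/128 - 195*t/256 - 45/8
(2) = 4.2744*x^4 + 13.5426*x^3 - 6.936*x^2 + 3.9096*x - 0.2214
(3) = -42*j^3 + 95*j^2 - 32*j - 15
(4) = s^5 - 19*s^4 + 123*s^3 - 281*s^2 - 4*s + 420
(5) = 5*g^2 - 3*g - 2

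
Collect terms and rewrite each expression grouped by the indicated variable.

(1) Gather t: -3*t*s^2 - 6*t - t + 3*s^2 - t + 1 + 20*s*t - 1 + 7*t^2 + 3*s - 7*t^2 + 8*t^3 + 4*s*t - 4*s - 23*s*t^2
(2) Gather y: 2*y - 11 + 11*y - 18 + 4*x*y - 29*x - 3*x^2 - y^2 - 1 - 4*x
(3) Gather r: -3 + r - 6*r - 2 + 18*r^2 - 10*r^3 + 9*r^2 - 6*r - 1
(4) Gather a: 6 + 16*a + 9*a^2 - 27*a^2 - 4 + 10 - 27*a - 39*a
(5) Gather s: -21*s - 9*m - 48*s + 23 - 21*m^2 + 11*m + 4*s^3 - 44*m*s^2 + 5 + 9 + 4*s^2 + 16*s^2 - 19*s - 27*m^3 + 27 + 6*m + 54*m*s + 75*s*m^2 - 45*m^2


(1) = 3*s^2 - 23*s*t^2 - s + 8*t^3 + t*(-3*s^2 + 24*s - 8)
(2) = -3*x^2 - 33*x - y^2 + y*(4*x + 13) - 30
(3) = -10*r^3 + 27*r^2 - 11*r - 6
(4) = -18*a^2 - 50*a + 12
(5) = -27*m^3 - 66*m^2 + 8*m + 4*s^3 + s^2*(20 - 44*m) + s*(75*m^2 + 54*m - 88) + 64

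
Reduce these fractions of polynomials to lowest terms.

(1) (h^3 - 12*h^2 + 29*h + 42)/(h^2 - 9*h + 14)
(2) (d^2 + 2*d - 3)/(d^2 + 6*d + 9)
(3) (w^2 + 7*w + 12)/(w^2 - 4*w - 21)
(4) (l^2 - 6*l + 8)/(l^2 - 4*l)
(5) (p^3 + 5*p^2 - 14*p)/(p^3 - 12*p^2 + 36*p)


(1) = (h^2 - 5*h - 6)/(h - 2)
(2) = (d - 1)/(d + 3)
(3) = (w + 4)/(w - 7)
(4) = (l - 2)/l
(5) = (p^2 + 5*p - 14)/(p^2 - 12*p + 36)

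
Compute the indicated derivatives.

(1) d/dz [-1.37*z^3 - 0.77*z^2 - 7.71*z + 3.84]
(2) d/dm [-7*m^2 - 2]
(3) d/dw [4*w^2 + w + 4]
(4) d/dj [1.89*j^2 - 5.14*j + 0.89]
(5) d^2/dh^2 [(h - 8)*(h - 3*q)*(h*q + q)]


(1) = -4.11*z^2 - 1.54*z - 7.71
(2) = -14*m
(3) = 8*w + 1
(4) = 3.78*j - 5.14
(5) = 2*q*(3*h - 3*q - 7)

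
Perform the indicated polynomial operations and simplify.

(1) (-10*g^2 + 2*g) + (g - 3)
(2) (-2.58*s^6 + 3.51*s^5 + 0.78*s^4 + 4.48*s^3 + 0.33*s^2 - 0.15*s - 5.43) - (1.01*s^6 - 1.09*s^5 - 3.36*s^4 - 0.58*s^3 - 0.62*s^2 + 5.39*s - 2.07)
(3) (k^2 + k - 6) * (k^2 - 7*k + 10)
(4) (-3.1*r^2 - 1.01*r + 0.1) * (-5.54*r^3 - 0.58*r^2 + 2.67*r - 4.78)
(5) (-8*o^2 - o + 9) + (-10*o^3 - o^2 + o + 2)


(1) = -10*g^2 + 3*g - 3
(2) = -3.59*s^6 + 4.6*s^5 + 4.14*s^4 + 5.06*s^3 + 0.95*s^2 - 5.54*s - 3.36
(3) = k^4 - 6*k^3 - 3*k^2 + 52*k - 60
(4) = 17.174*r^5 + 7.3934*r^4 - 8.2452*r^3 + 12.0633*r^2 + 5.0948*r - 0.478
(5) = -10*o^3 - 9*o^2 + 11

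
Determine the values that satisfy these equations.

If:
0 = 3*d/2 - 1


Then:
d = 2/3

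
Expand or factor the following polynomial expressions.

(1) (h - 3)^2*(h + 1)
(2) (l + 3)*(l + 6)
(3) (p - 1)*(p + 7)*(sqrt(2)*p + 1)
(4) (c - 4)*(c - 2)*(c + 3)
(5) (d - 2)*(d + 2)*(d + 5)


(1) = h^3 - 5*h^2 + 3*h + 9
(2) = l^2 + 9*l + 18
(3) = sqrt(2)*p^3 + p^2 + 6*sqrt(2)*p^2 - 7*sqrt(2)*p + 6*p - 7
(4) = c^3 - 3*c^2 - 10*c + 24
(5) = d^3 + 5*d^2 - 4*d - 20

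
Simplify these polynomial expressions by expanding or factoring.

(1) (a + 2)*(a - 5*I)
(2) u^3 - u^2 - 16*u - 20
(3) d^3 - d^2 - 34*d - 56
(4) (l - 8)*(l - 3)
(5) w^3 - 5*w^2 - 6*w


(1) = a^2 + 2*a - 5*I*a - 10*I
(2) = (u - 5)*(u + 2)^2
(3) = (d - 7)*(d + 2)*(d + 4)
(4) = l^2 - 11*l + 24
(5) = w*(w - 6)*(w + 1)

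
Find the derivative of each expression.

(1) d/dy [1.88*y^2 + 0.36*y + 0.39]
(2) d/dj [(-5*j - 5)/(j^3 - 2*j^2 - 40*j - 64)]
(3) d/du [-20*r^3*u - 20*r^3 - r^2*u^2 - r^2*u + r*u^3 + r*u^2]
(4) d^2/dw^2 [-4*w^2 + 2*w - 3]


(1) = 3.76*y + 0.36
(2) = 5*(2*j^3 + j^2 - 4*j + 24)/(j^6 - 4*j^5 - 76*j^4 + 32*j^3 + 1856*j^2 + 5120*j + 4096)
(3) = r*(-20*r^2 - 2*r*u - r + 3*u^2 + 2*u)
(4) = -8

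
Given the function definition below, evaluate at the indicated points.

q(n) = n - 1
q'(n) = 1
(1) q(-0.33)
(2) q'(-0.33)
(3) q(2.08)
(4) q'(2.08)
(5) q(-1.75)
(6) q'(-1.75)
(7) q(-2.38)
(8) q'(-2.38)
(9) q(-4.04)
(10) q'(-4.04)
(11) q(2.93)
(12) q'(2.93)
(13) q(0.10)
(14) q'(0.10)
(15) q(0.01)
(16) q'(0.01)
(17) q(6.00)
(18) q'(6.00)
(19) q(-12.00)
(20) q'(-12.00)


(1) = -1.33
(2) = 1.00
(3) = 1.08
(4) = 1.00
(5) = -2.75
(6) = 1.00
(7) = -3.38
(8) = 1.00
(9) = -5.04
(10) = 1.00
(11) = 1.93
(12) = 1.00
(13) = -0.90
(14) = 1.00
(15) = -0.99
(16) = 1.00
(17) = 5.00
(18) = 1.00
(19) = -13.00
(20) = 1.00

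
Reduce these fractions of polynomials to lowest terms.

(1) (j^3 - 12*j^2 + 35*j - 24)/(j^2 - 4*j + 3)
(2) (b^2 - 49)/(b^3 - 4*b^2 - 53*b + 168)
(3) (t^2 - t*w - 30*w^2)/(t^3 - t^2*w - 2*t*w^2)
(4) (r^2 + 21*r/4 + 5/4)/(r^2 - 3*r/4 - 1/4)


(1) = j - 8
(2) = (b - 7)/(b^2 - 11*b + 24)
(3) = (t^2 - t*w - 30*w^2)/(t^3 - t^2*w - 2*t*w^2)
(4) = (r + 5)/(r - 1)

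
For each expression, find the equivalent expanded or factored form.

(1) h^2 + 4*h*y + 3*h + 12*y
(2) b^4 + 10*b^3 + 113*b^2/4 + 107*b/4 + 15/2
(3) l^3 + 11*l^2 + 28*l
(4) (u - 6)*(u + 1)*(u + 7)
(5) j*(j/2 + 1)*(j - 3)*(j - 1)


(1) = (h + 3)*(h + 4*y)
(2) = (b + 1/2)*(b + 1)*(b + 5/2)*(b + 6)
(3) = l*(l + 4)*(l + 7)
(4) = u^3 + 2*u^2 - 41*u - 42
(5) = j^4/2 - j^3 - 5*j^2/2 + 3*j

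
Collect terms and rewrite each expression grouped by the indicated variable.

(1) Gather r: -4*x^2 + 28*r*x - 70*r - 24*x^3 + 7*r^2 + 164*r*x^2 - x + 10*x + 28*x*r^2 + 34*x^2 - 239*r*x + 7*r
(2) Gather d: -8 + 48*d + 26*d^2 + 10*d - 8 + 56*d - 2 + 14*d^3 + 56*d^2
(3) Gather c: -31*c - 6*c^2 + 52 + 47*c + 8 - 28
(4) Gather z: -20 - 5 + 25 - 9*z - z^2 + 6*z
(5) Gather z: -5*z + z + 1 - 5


(1) = r^2*(28*x + 7) + r*(164*x^2 - 211*x - 63) - 24*x^3 + 30*x^2 + 9*x
(2) = 14*d^3 + 82*d^2 + 114*d - 18
(3) = -6*c^2 + 16*c + 32
(4) = -z^2 - 3*z
(5) = -4*z - 4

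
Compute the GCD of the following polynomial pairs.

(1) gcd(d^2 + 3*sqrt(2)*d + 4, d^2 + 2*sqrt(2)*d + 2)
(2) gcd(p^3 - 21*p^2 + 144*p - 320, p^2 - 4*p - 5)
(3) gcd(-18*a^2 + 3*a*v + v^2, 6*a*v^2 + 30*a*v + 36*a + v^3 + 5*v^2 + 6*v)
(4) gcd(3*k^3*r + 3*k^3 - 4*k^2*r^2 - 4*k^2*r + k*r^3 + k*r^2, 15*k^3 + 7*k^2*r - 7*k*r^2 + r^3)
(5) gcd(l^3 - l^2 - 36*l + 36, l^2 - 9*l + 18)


(1) = d + sqrt(2)
(2) = p - 5
(3) = 6*a + v
(4) = gcd((-3*k + r)*(-k + r)*(k*r + k), (-5*k + r)*(-3*k + r)*(k + r)) = -3*k + r
(5) = gcd((l - 6)*(l - 1)*(l + 6), (l - 6)*(l - 3)) = l - 6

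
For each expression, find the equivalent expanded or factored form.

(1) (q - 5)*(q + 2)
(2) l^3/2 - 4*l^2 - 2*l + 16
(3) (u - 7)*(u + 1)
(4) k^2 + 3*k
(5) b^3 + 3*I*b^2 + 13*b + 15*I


(1) = q^2 - 3*q - 10
(2) = (l/2 + 1)*(l - 8)*(l - 2)
(3) = u^2 - 6*u - 7
(4) = k*(k + 3)
(5) = (b - 3*I)*(b + I)*(b + 5*I)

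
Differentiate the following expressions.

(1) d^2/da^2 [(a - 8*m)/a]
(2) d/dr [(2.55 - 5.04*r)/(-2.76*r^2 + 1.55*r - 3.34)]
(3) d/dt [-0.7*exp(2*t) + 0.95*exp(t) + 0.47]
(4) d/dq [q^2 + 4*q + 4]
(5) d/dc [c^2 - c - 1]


(1) = -16*m/a^3
(2) = (-13.9104*r^2 + 14.076*r + 12.8811)/(7.6176*r^4 - 8.556*r^3 + 20.8393*r^2 - 10.354*r + 11.1556)
(3) = (0.95 - 1.4*exp(t))*exp(t)
(4) = 2*q + 4
(5) = 2*c - 1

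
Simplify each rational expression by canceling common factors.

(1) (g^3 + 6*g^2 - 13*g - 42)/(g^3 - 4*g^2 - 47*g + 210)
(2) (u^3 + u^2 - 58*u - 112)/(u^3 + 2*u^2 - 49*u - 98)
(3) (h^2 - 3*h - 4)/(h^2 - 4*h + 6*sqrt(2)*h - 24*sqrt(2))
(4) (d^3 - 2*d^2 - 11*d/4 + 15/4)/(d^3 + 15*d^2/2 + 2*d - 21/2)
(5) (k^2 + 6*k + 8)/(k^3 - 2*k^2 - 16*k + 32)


(1) = (g^2 - g - 6)/(g^2 - 11*g + 30)
(2) = (u - 8)/(u - 7)
(3) = (h + 1)/(h + 6*sqrt(2))
(4) = (2*d - 5)/(2*d + 14)
(5) = (k + 2)/(k^2 - 6*k + 8)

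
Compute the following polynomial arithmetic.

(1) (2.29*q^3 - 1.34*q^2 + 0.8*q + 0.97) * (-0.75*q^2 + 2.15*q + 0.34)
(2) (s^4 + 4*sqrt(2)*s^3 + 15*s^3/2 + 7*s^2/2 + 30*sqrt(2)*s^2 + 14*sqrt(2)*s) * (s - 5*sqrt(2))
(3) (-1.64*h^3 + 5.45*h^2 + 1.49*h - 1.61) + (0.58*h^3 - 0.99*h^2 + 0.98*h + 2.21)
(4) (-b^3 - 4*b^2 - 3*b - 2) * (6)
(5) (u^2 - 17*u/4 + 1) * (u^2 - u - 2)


(1) = -1.7175*q^5 + 5.9285*q^4 - 2.7024*q^3 + 0.5369*q^2 + 2.3575*q + 0.3298
(2) = s^5 - sqrt(2)*s^4 + 15*s^4/2 - 73*s^3/2 - 15*sqrt(2)*s^3/2 - 300*s^2 - 7*sqrt(2)*s^2/2 - 140*s
(3) = -1.06*h^3 + 4.46*h^2 + 2.47*h + 0.6
(4) = -6*b^3 - 24*b^2 - 18*b - 12
(5) = u^4 - 21*u^3/4 + 13*u^2/4 + 15*u/2 - 2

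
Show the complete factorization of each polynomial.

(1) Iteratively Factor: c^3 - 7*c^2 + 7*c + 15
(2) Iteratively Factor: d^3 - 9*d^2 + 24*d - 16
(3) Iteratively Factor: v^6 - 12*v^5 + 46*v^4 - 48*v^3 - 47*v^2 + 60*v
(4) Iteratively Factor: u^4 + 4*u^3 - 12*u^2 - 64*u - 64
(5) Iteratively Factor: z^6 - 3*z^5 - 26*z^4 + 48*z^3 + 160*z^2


(1) = (c - 5)*(c^2 - 2*c - 3) = (c - 5)*(c - 3)*(c + 1)
(2) = (d - 4)*(d^2 - 5*d + 4) = (d - 4)*(d - 1)*(d - 4)
(3) = (v - 3)*(v^5 - 9*v^4 + 19*v^3 + 9*v^2 - 20*v) = (v - 4)*(v - 3)*(v^4 - 5*v^3 - v^2 + 5*v) = v*(v - 4)*(v - 3)*(v^3 - 5*v^2 - v + 5) = v*(v - 4)*(v - 3)*(v - 1)*(v^2 - 4*v - 5) = v*(v - 5)*(v - 4)*(v - 3)*(v - 1)*(v + 1)
(4) = (u - 4)*(u^3 + 8*u^2 + 20*u + 16) = (u - 4)*(u + 2)*(u^2 + 6*u + 8) = (u - 4)*(u + 2)^2*(u + 4)
(5) = (z)*(z^5 - 3*z^4 - 26*z^3 + 48*z^2 + 160*z) = z*(z - 5)*(z^4 + 2*z^3 - 16*z^2 - 32*z) = z*(z - 5)*(z + 4)*(z^3 - 2*z^2 - 8*z) = z^2*(z - 5)*(z + 4)*(z^2 - 2*z - 8) = z^2*(z - 5)*(z + 2)*(z + 4)*(z - 4)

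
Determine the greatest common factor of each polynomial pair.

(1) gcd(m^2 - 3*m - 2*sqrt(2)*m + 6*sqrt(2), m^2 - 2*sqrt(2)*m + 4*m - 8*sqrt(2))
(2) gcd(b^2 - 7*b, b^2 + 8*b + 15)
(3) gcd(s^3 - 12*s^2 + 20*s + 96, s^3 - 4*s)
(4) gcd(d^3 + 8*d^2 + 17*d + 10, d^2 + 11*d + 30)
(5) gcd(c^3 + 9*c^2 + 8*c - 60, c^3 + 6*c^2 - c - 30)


(1) = m - 2*sqrt(2)
(2) = 1
(3) = s + 2
(4) = d + 5
(5) = gcd((c - 2)*(c + 5)*(c + 6), (c - 2)*(c + 3)*(c + 5)) = c^2 + 3*c - 10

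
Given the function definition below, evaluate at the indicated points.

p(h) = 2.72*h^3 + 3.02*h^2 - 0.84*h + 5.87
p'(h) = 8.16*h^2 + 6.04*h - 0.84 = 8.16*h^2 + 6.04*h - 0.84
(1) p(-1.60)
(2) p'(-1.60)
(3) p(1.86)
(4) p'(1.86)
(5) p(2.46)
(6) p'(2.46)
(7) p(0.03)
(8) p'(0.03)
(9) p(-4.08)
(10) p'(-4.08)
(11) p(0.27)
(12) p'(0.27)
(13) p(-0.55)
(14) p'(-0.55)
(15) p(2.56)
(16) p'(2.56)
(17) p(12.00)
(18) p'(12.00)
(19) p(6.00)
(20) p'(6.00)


(1) = 3.80
(2) = 10.39
(3) = 32.26
(4) = 38.62
(5) = 62.57
(6) = 63.40
(7) = 5.85
(8) = -0.65
(9) = -125.17
(10) = 110.35
(11) = 5.92
(12) = 1.39
(13) = 6.79
(14) = -1.69
(15) = 69.15
(16) = 68.10
(17) = 5130.83
(18) = 1246.68
(19) = 697.07
(20) = 329.16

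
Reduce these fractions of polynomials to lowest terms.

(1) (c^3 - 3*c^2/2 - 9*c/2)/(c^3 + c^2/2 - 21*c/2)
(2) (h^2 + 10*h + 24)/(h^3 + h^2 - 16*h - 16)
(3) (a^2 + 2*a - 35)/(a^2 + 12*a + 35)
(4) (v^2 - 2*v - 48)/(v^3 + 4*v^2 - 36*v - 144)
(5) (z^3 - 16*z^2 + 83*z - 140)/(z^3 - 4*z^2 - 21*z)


(1) = (2*c + 3)/(2*c + 7)
(2) = (h + 6)/(h^2 - 3*h - 4)
(3) = (a - 5)/(a + 5)
(4) = (v - 8)/(v^2 - 2*v - 24)
(5) = (z^2 - 9*z + 20)/(z^2 + 3*z)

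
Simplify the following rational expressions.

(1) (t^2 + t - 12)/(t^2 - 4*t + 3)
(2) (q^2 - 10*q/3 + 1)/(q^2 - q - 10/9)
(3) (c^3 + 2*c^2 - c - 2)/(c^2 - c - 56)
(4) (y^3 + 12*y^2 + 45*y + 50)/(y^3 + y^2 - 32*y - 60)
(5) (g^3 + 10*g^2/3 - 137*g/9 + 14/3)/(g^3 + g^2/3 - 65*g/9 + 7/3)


(1) = (t + 4)/(t - 1)
(2) = (9*q^2 - 30*q + 9)/(9*q^2 - 9*q - 10)
(3) = (c^3 + 2*c^2 - c - 2)/(c^2 - c - 56)
(4) = (y + 5)/(y - 6)
(5) = (g + 6)/(g + 3)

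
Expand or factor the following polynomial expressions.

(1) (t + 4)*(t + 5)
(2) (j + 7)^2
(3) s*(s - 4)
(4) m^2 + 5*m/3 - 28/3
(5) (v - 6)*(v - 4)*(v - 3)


(1) = t^2 + 9*t + 20
(2) = j^2 + 14*j + 49
(3) = s^2 - 4*s
(4) = (m - 7/3)*(m + 4)
(5) = v^3 - 13*v^2 + 54*v - 72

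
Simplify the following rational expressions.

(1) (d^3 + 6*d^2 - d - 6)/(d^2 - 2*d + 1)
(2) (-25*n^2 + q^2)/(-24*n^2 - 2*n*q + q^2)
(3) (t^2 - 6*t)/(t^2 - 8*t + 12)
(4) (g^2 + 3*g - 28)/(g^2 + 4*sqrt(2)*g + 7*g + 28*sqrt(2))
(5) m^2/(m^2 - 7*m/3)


(1) = (d^2 + 7*d + 6)/(d - 1)
(2) = (-25*n^2 + q^2)/(-24*n^2 - 2*n*q + q^2)
(3) = t/(t - 2)
(4) = (g - 4)/(g + 4*sqrt(2))
(5) = 3*m/(3*m - 7)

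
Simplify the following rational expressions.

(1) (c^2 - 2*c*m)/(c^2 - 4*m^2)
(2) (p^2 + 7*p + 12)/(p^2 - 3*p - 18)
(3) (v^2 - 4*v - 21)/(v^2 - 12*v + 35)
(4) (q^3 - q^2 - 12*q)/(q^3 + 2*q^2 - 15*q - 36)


(1) = c/(c + 2*m)
(2) = (p + 4)/(p - 6)
(3) = (v + 3)/(v - 5)
(4) = q/(q + 3)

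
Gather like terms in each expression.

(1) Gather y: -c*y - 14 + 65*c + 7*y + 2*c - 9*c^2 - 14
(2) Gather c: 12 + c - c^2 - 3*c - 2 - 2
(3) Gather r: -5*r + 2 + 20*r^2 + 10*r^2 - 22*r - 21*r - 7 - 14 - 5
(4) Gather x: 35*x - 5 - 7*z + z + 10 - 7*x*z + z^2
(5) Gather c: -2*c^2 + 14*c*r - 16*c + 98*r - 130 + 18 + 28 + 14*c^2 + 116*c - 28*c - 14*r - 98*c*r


(1) = -9*c^2 + 67*c + y*(7 - c) - 28
(2) = -c^2 - 2*c + 8
(3) = 30*r^2 - 48*r - 24
(4) = x*(35 - 7*z) + z^2 - 6*z + 5
(5) = 12*c^2 + c*(72 - 84*r) + 84*r - 84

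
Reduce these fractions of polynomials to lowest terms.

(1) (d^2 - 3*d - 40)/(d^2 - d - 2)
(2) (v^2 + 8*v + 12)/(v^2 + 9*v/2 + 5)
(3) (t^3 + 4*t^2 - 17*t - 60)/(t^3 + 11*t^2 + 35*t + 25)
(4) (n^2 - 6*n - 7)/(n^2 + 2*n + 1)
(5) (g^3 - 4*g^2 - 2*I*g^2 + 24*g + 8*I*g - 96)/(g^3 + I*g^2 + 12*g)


(1) = (d^2 - 3*d - 40)/(d^2 - d - 2)
(2) = (2*v + 12)/(2*v + 5)
(3) = (t^2 - t - 12)/(t^2 + 6*t + 5)
(4) = (n - 7)/(n + 1)
(5) = (g^2 + g*(-4 - 6*I) + 24*I)/(g^2 - 3*I*g)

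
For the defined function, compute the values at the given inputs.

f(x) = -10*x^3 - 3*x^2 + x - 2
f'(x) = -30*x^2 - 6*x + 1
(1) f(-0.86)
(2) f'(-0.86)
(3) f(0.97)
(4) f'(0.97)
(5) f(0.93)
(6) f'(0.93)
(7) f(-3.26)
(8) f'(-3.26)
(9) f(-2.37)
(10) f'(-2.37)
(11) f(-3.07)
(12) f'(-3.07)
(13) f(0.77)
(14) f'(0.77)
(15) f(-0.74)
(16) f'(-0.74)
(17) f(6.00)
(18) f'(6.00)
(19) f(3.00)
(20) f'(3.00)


(1) = 1.28
(2) = -16.03
(3) = -12.98
(4) = -33.05
(5) = -11.71
(6) = -30.53
(7) = 309.32
(8) = -298.27
(9) = 111.90
(10) = -153.29
(11) = 256.00
(12) = -263.33
(13) = -7.57
(14) = -21.41
(15) = -0.33
(16) = -10.99
(17) = -2264.00
(18) = -1115.00
(19) = -296.00
(20) = -287.00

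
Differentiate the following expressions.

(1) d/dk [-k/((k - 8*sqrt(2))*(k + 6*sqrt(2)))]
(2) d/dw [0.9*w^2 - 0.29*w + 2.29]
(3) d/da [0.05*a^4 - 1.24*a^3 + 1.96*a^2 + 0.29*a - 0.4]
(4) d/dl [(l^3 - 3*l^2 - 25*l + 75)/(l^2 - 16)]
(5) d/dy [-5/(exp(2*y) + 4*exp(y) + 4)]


(1) = (k^2 + 96)/(k^4 - 4*sqrt(2)*k^3 - 184*k^2 + 384*sqrt(2)*k + 9216)
(2) = 1.8*w - 0.29
(3) = 0.2*a^3 - 3.72*a^2 + 3.92*a + 0.29
(4) = (l^4 - 23*l^2 - 54*l + 400)/(l^4 - 32*l^2 + 256)
(5) = 10*(exp(y) + 2)*exp(y)/(exp(2*y) + 4*exp(y) + 4)^2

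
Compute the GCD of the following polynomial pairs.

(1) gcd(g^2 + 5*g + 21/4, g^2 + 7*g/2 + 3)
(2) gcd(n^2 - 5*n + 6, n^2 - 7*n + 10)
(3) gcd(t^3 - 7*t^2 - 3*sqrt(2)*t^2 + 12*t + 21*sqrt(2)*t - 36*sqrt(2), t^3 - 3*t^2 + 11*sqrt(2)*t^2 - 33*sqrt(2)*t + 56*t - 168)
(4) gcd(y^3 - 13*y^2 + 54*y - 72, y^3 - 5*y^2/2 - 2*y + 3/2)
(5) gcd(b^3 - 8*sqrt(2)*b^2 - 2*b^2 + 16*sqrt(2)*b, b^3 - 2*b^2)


(1) = g + 3/2
(2) = n - 2
(3) = gcd((t - 4)*(t - 3)*(t - 3*sqrt(2)), (t - 3)*(t + 4*sqrt(2))*(t + 7*sqrt(2))) = t - 3
(4) = gcd((y - 6)*(y - 4)*(y - 3), (y - 3)*(y - 1/2)*(y + 1)) = y - 3
(5) = b^2 - 2*b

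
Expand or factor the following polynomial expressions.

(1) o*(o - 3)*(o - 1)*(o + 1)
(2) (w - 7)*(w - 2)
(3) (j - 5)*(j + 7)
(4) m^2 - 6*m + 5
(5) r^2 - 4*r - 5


(1) = o^4 - 3*o^3 - o^2 + 3*o
(2) = w^2 - 9*w + 14
(3) = j^2 + 2*j - 35
(4) = (m - 5)*(m - 1)
(5) = (r - 5)*(r + 1)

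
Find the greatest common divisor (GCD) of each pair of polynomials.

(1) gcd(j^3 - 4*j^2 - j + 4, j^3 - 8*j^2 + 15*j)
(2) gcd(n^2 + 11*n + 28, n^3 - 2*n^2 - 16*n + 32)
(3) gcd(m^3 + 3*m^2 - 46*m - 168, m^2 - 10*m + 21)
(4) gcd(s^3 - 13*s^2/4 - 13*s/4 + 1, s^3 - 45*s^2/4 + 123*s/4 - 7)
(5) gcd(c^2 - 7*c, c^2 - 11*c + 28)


(1) = gcd((j - 4)*(j - 1)*(j + 1), j*(j - 5)*(j - 3)) = 1
(2) = n + 4
(3) = gcd((m - 7)*(m + 4)*(m + 6), (m - 7)*(m - 3)) = m - 7
(4) = s^2 - 17*s/4 + 1
(5) = c - 7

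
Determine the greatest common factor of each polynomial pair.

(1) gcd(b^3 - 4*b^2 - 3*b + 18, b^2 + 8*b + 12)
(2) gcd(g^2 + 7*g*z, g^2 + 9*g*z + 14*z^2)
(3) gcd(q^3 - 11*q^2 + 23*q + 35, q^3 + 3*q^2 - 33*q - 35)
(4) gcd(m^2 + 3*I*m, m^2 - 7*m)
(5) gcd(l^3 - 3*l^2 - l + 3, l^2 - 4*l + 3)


(1) = b + 2
(2) = gcd(g*(g + 7*z), (g + 2*z)*(g + 7*z)) = g + 7*z
(3) = q^2 - 4*q - 5
(4) = m
(5) = gcd((l - 3)*(l - 1)*(l + 1), (l - 3)*(l - 1)) = l^2 - 4*l + 3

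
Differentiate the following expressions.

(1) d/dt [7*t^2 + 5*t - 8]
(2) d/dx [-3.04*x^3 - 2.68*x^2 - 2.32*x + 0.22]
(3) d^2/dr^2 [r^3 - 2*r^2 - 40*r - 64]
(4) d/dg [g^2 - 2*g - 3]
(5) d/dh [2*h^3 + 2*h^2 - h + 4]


(1) = 14*t + 5
(2) = -9.12*x^2 - 5.36*x - 2.32
(3) = 6*r - 4
(4) = 2*g - 2
(5) = 6*h^2 + 4*h - 1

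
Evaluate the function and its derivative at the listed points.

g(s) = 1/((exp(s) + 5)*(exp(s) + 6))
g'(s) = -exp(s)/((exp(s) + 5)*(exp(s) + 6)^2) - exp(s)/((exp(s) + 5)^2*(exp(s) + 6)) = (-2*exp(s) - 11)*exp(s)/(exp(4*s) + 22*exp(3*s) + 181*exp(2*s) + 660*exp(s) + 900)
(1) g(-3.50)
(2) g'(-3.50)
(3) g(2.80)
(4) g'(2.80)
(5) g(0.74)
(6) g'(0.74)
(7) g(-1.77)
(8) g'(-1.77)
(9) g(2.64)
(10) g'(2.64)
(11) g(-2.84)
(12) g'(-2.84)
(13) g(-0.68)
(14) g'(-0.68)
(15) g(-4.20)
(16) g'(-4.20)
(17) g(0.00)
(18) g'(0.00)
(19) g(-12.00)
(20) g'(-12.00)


(1) = 0.03
(2) = -0.00
(3) = 0.00
(4) = -0.00
(5) = 0.02
(6) = -0.01
(7) = 0.03
(8) = -0.00
(9) = 0.00
(10) = -0.00
(11) = 0.03
(12) = -0.00
(13) = 0.03
(14) = -0.00
(15) = 0.03
(16) = -0.00
(17) = 0.02
(18) = -0.01
(19) = 0.03
(20) = -0.00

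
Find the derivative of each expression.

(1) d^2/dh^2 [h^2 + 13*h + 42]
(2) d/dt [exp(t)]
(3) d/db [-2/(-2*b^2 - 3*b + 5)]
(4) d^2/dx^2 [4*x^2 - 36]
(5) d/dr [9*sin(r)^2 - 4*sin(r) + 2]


(1) = 2
(2) = exp(t)
(3) = 2*(-4*b - 3)/(2*b^2 + 3*b - 5)^2
(4) = 8
(5) = 2*(9*sin(r) - 2)*cos(r)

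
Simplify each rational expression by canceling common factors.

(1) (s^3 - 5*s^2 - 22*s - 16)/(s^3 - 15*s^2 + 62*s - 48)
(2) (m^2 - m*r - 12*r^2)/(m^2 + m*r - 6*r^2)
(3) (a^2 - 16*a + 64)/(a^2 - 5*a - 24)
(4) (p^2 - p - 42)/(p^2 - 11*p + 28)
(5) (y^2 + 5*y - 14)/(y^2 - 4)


(1) = (s^2 + 3*s + 2)/(s^2 - 7*s + 6)
(2) = (-m + 4*r)/(-m + 2*r)
(3) = (a - 8)/(a + 3)
(4) = (p + 6)/(p - 4)
(5) = (y + 7)/(y + 2)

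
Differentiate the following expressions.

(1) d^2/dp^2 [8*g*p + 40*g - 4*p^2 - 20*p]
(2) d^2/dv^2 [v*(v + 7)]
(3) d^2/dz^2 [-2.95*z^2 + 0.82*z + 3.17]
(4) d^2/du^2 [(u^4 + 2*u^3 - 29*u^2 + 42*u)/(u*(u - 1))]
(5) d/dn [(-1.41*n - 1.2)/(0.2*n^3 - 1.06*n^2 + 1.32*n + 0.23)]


(1) = -8
(2) = 2
(3) = -5.90000000000000
(4) = 2*(u^3 - 3*u^2 + 3*u + 15)/(u^3 - 3*u^2 + 3*u - 1)
(5) = (0.564*n^3 - 0.7746*n^2 - 2.544*n + 1.2597)/(0.04*n^6 - 0.424*n^5 + 1.6516*n^4 - 2.7064*n^3 + 1.2548*n^2 + 0.6072*n + 0.0529)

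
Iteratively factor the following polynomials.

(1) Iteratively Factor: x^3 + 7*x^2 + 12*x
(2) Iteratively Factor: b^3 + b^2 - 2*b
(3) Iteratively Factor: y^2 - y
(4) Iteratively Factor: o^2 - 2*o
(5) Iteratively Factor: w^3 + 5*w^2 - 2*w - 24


(1) = (x + 3)*(x^2 + 4*x) = (x + 3)*(x + 4)*(x)
(2) = (b)*(b^2 + b - 2) = b*(b - 1)*(b + 2)
(3) = (y)*(y - 1)
(4) = (o)*(o - 2)
(5) = (w + 3)*(w^2 + 2*w - 8) = (w - 2)*(w + 3)*(w + 4)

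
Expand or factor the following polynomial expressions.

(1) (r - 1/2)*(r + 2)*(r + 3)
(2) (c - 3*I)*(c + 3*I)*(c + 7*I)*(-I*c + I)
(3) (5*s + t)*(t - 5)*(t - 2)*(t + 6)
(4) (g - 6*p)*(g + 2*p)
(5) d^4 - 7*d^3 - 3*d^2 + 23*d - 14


(1) = r^3 + 9*r^2/2 + 7*r/2 - 3
(2) = -I*c^4 + 7*c^3 + I*c^3 - 7*c^2 - 9*I*c^2 + 63*c + 9*I*c - 63
(3) = 5*s*t^3 - 5*s*t^2 - 160*s*t + 300*s + t^4 - t^3 - 32*t^2 + 60*t
(4) = g^2 - 4*g*p - 12*p^2
(5) = (d - 7)*(d - 1)^2*(d + 2)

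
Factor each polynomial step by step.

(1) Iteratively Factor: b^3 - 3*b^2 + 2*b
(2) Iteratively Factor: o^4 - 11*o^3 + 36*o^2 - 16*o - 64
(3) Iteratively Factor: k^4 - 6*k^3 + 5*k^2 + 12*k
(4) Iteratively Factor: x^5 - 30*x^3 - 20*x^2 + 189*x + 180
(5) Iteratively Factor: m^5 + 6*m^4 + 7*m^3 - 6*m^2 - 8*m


(1) = (b - 2)*(b^2 - b) = b*(b - 2)*(b - 1)
(2) = (o - 4)*(o^3 - 7*o^2 + 8*o + 16) = (o - 4)^2*(o^2 - 3*o - 4) = (o - 4)^2*(o + 1)*(o - 4)
(3) = (k - 4)*(k^3 - 2*k^2 - 3*k) = (k - 4)*(k + 1)*(k^2 - 3*k) = k*(k - 4)*(k + 1)*(k - 3)
(4) = (x - 3)*(x^4 + 3*x^3 - 21*x^2 - 83*x - 60) = (x - 3)*(x + 3)*(x^3 - 21*x - 20) = (x - 3)*(x + 3)*(x + 4)*(x^2 - 4*x - 5) = (x - 3)*(x + 1)*(x + 3)*(x + 4)*(x - 5)
(5) = (m + 1)*(m^4 + 5*m^3 + 2*m^2 - 8*m) = m*(m + 1)*(m^3 + 5*m^2 + 2*m - 8) = m*(m + 1)*(m + 2)*(m^2 + 3*m - 4) = m*(m - 1)*(m + 1)*(m + 2)*(m + 4)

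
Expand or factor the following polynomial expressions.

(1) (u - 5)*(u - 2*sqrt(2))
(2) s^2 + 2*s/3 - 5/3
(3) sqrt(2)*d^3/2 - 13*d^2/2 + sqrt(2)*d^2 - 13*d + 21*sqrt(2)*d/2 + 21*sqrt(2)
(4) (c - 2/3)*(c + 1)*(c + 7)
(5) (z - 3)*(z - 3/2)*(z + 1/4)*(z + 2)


(1) = u^2 - 5*u - 2*sqrt(2)*u + 10*sqrt(2)
(2) = (s - 1)*(s + 5/3)
(3) = (d - 7*sqrt(2)/2)*(d - 3*sqrt(2))*(sqrt(2)*d/2 + sqrt(2))
(4) = c^3 + 22*c^2/3 + 5*c/3 - 14/3
(5) = z^4 - 9*z^3/4 - 41*z^2/8 + 63*z/8 + 9/4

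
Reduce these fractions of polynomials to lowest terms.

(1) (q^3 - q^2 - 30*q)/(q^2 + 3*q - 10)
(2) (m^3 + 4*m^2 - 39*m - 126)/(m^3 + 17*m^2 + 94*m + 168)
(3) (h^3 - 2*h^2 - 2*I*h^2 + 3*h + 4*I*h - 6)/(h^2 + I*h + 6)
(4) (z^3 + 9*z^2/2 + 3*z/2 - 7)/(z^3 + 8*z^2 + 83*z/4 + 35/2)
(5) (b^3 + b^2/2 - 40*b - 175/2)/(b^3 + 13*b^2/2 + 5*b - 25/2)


(1) = (q^2 - 6*q)/(q - 2)
(2) = (m^2 - 3*m - 18)/(m^2 + 10*m + 24)
(3) = (h^3 + h^2*(-2 - 2*I) + h*(3 + 4*I) - 6)/(h^2 + I*h + 6)
(4) = (2*z - 2)/(2*z + 5)
(5) = (b - 7)/(b - 1)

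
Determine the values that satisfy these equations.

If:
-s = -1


Then:
s = 1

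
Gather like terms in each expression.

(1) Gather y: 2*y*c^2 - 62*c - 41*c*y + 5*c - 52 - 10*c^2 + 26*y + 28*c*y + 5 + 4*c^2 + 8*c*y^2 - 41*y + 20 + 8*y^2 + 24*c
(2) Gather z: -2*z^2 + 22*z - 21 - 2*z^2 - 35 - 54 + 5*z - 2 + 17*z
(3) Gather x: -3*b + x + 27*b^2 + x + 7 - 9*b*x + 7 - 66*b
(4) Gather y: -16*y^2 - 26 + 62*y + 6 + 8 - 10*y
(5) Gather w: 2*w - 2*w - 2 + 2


(1) = -6*c^2 - 33*c + y^2*(8*c + 8) + y*(2*c^2 - 13*c - 15) - 27
(2) = -4*z^2 + 44*z - 112
(3) = 27*b^2 - 69*b + x*(2 - 9*b) + 14
(4) = -16*y^2 + 52*y - 12
(5) = 0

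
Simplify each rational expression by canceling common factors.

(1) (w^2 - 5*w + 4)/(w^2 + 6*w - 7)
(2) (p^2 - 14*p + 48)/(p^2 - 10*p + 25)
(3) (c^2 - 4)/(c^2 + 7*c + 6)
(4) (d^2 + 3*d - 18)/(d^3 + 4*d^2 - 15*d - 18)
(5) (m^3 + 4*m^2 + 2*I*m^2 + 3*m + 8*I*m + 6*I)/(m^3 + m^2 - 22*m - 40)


(1) = (w - 4)/(w + 7)
(2) = (p^2 - 14*p + 48)/(p^2 - 10*p + 25)
(3) = (c^2 - 4)/(c^2 + 7*c + 6)
(4) = 1/(d + 1)
(5) = (m^3 + m^2*(4 + 2*I) + m*(3 + 8*I) + 6*I)/(m^3 + m^2 - 22*m - 40)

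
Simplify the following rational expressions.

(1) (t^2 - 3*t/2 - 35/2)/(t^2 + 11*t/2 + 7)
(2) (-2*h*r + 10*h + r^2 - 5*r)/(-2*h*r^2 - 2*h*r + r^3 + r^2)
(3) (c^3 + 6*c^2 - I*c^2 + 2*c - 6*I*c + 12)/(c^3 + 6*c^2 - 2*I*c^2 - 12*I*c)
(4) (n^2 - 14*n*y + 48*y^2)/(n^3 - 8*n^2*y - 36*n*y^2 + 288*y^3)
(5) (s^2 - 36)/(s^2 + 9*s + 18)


(1) = (t - 5)/(t + 2)
(2) = (r - 5)/(r^2 + r)
(3) = (c + I)/c
(4) = 1/(n + 6*y)
(5) = (s - 6)/(s + 3)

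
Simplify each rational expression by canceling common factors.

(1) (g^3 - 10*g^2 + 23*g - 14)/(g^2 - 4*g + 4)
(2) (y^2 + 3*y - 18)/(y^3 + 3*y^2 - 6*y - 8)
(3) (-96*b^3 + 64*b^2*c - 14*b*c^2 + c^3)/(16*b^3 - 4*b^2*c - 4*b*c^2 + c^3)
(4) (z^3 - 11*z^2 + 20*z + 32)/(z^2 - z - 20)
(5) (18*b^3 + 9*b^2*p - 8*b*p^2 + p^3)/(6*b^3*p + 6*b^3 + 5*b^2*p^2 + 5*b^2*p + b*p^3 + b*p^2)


(1) = (g^2 - 8*g + 7)/(g - 2)
(2) = (y^2 + 3*y - 18)/(y^3 + 3*y^2 - 6*y - 8)
(3) = (-24*b^2 + 10*b*c - c^2)/(4*b^2 - c^2)
(4) = (z^3 - 11*z^2 + 20*z + 32)/(z^2 - z - 20)
(5) = (18*b^3 + 9*b^2*p - 8*b*p^2 + p^3)/(6*b^3*p + 6*b^3 + 5*b^2*p^2 + 5*b^2*p + b*p^3 + b*p^2)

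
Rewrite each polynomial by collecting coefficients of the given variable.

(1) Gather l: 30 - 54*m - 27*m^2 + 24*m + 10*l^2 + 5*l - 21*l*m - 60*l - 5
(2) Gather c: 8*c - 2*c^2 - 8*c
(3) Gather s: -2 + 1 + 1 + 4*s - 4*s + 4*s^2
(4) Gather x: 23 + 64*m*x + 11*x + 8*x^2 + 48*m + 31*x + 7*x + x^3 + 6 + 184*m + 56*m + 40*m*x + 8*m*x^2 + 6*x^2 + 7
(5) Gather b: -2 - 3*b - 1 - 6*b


(1) = 10*l^2 + l*(-21*m - 55) - 27*m^2 - 30*m + 25
(2) = -2*c^2
(3) = 4*s^2
(4) = 288*m + x^3 + x^2*(8*m + 14) + x*(104*m + 49) + 36
(5) = -9*b - 3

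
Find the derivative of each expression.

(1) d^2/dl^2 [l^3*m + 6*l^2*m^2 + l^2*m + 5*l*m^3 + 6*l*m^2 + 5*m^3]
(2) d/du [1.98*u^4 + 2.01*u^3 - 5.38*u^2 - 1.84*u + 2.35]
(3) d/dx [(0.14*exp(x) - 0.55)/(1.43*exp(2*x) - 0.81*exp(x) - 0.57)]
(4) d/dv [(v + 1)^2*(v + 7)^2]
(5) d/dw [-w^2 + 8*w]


(1) = 2*m*(3*l + 6*m + 1)
(2) = 7.92*u^3 + 6.03*u^2 - 10.76*u - 1.84
(3) = (-0.2002*exp(2*x) + 1.573*exp(x) - 0.5253)*exp(x)/(2.0449*exp(4*x) - 2.3166*exp(3*x) - 0.9741*exp(2*x) + 0.9234*exp(x) + 0.3249)
(4) = 4*(v + 1)*(v + 4)*(v + 7)
(5) = 8 - 2*w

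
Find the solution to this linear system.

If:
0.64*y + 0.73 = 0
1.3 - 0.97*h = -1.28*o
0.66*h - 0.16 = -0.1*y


Then:
h = 0.42
o = -0.70
y = -1.14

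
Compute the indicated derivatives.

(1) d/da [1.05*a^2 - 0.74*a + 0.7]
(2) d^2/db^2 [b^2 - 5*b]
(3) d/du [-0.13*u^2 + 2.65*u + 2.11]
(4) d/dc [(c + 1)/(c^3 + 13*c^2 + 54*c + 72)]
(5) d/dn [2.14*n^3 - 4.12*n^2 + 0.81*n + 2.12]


(1) = 2.1*a - 0.74
(2) = 2
(3) = 2.65 - 0.26*u
(4) = (c^3 + 13*c^2 + 54*c - (c + 1)*(3*c^2 + 26*c + 54) + 72)/(c^3 + 13*c^2 + 54*c + 72)^2
(5) = 6.42*n^2 - 8.24*n + 0.81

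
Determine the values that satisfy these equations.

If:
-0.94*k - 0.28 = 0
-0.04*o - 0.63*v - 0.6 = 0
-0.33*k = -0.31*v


Then:
k = -0.30
o = -10.01
v = -0.32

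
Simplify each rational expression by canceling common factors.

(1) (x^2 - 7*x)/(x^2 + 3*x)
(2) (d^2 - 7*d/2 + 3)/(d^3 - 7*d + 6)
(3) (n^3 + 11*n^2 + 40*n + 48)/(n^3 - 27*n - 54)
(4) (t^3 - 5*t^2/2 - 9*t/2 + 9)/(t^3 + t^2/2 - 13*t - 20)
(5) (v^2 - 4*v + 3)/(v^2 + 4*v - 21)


(1) = (x - 7)/(x + 3)
(2) = (2*d - 3)/(2*d^2 + 4*d - 6)
(3) = (n^2 + 8*n + 16)/(n^2 - 3*n - 18)
(4) = (2*t^2 - 9*t + 9)/(2*t^2 - 3*t - 20)
(5) = (v - 1)/(v + 7)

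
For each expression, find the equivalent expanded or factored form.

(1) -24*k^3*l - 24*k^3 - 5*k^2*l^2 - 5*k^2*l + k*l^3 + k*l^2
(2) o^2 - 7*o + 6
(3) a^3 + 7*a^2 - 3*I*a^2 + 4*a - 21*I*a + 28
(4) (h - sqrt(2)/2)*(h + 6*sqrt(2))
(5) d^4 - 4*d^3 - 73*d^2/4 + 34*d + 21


(1) = (-8*k + l)*(3*k + l)*(k*l + k)
(2) = (o - 6)*(o - 1)
(3) = (a + 7)*(a - 4*I)*(a + I)
(4) = h^2 + 11*sqrt(2)*h/2 - 6
(5) = (d - 6)*(d - 2)*(d + 1/2)*(d + 7/2)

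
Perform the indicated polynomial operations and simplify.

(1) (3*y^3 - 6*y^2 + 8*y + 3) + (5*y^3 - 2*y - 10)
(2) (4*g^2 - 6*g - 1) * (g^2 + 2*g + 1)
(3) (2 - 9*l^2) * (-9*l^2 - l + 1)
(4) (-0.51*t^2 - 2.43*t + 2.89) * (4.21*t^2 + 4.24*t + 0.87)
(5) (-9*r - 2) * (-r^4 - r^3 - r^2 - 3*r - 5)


(1) = 8*y^3 - 6*y^2 + 6*y - 7
(2) = 4*g^4 + 2*g^3 - 9*g^2 - 8*g - 1
(3) = 81*l^4 + 9*l^3 - 27*l^2 - 2*l + 2
(4) = -2.1471*t^4 - 12.3927*t^3 + 1.42*t^2 + 10.1395*t + 2.5143
(5) = 9*r^5 + 11*r^4 + 11*r^3 + 29*r^2 + 51*r + 10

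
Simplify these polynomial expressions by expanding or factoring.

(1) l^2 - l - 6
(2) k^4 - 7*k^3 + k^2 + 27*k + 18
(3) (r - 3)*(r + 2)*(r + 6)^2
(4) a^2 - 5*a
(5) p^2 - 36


(1) = (l - 3)*(l + 2)
(2) = (k - 6)*(k - 3)*(k + 1)^2
(3) = r^4 + 11*r^3 + 18*r^2 - 108*r - 216
(4) = a*(a - 5)
(5) = (p - 6)*(p + 6)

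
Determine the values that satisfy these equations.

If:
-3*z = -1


Then:
z = 1/3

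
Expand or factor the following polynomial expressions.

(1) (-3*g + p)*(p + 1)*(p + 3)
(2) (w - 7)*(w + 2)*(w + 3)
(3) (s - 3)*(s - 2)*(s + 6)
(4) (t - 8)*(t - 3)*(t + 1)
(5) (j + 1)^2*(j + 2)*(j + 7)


(1) = -3*g*p^2 - 12*g*p - 9*g + p^3 + 4*p^2 + 3*p
(2) = w^3 - 2*w^2 - 29*w - 42
(3) = s^3 + s^2 - 24*s + 36
(4) = t^3 - 10*t^2 + 13*t + 24
(5) = j^4 + 11*j^3 + 33*j^2 + 37*j + 14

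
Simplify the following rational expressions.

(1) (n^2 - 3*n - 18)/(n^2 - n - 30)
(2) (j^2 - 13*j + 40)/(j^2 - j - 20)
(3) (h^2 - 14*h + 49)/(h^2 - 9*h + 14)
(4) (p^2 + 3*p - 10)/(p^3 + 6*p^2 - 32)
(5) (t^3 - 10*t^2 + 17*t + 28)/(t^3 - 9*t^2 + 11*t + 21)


(1) = (n + 3)/(n + 5)
(2) = (j - 8)/(j + 4)
(3) = (h - 7)/(h - 2)
(4) = (p + 5)/(p^2 + 8*p + 16)
(5) = (t - 4)/(t - 3)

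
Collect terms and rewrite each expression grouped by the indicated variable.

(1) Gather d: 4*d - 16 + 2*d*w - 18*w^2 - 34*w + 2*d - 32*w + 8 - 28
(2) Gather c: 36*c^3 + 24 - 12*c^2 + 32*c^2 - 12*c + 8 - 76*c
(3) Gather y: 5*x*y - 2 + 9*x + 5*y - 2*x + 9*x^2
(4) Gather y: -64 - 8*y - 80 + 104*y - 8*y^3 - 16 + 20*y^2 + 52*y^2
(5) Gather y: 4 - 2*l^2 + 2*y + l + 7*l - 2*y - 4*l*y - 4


(1) = d*(2*w + 6) - 18*w^2 - 66*w - 36
(2) = 36*c^3 + 20*c^2 - 88*c + 32
(3) = 9*x^2 + 7*x + y*(5*x + 5) - 2
(4) = -8*y^3 + 72*y^2 + 96*y - 160
(5) = -2*l^2 - 4*l*y + 8*l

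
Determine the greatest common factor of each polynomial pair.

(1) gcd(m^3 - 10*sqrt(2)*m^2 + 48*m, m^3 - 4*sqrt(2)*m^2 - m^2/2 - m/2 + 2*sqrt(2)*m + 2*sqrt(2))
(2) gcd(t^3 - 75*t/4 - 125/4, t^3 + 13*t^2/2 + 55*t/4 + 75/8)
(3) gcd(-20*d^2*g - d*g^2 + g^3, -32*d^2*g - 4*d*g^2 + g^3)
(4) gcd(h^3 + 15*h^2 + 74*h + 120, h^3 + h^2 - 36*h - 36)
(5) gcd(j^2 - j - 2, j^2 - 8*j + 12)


(1) = gcd(m*(m - 6*sqrt(2))*(m - 4*sqrt(2)), (m - 1)*(m + 1/2)*(m - 4*sqrt(2))) = m - 4*sqrt(2)
(2) = gcd((t - 5)*(t + 5/2)^2, (t + 3/2)*(t + 5/2)^2) = t^2 + 5*t + 25/4
(3) = gcd(g*(-5*d + g)*(4*d + g), g*(-8*d + g)*(4*d + g)) = 4*d*g + g^2
(4) = h + 6
(5) = gcd((j - 2)*(j + 1), (j - 6)*(j - 2)) = j - 2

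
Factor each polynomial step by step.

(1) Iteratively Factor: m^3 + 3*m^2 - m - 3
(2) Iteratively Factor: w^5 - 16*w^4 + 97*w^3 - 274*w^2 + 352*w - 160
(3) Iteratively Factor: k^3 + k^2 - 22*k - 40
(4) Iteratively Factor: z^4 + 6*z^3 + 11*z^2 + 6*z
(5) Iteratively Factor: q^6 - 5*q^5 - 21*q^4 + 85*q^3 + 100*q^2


(1) = (m - 1)*(m^2 + 4*m + 3) = (m - 1)*(m + 3)*(m + 1)
(2) = (w - 4)*(w^4 - 12*w^3 + 49*w^2 - 78*w + 40) = (w - 4)^2*(w^3 - 8*w^2 + 17*w - 10) = (w - 5)*(w - 4)^2*(w^2 - 3*w + 2) = (w - 5)*(w - 4)^2*(w - 1)*(w - 2)
(3) = (k + 4)*(k^2 - 3*k - 10) = (k + 2)*(k + 4)*(k - 5)
(4) = (z)*(z^3 + 6*z^2 + 11*z + 6) = z*(z + 3)*(z^2 + 3*z + 2) = z*(z + 2)*(z + 3)*(z + 1)
(5) = (q)*(q^5 - 5*q^4 - 21*q^3 + 85*q^2 + 100*q) = q*(q + 4)*(q^4 - 9*q^3 + 15*q^2 + 25*q) = q*(q + 1)*(q + 4)*(q^3 - 10*q^2 + 25*q) = q^2*(q + 1)*(q + 4)*(q^2 - 10*q + 25) = q^2*(q - 5)*(q + 1)*(q + 4)*(q - 5)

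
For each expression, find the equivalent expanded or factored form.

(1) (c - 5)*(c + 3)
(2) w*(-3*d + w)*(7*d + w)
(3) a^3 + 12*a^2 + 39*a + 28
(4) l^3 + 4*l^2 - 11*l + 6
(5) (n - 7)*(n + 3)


(1) = c^2 - 2*c - 15
(2) = -21*d^2*w + 4*d*w^2 + w^3
(3) = (a + 1)*(a + 4)*(a + 7)
(4) = (l - 1)^2*(l + 6)
(5) = n^2 - 4*n - 21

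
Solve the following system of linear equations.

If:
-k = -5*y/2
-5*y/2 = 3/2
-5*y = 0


Then:
No Solution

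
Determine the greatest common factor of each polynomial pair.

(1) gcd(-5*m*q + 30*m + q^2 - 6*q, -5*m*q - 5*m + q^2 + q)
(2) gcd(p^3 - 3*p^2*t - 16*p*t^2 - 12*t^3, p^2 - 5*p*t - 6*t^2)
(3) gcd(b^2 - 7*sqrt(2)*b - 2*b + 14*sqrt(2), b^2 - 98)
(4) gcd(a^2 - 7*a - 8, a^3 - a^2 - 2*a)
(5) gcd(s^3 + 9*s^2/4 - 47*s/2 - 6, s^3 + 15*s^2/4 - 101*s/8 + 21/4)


(1) = gcd((-5*m + q)*(q - 6), (-5*m + q)*(q + 1)) = -5*m + q
(2) = p^2 - 5*p*t - 6*t^2
(3) = b - 7*sqrt(2)
(4) = a + 1
(5) = gcd((s - 4)*(s + 1/4)*(s + 6), (s - 7/4)*(s - 1/2)*(s + 6)) = s + 6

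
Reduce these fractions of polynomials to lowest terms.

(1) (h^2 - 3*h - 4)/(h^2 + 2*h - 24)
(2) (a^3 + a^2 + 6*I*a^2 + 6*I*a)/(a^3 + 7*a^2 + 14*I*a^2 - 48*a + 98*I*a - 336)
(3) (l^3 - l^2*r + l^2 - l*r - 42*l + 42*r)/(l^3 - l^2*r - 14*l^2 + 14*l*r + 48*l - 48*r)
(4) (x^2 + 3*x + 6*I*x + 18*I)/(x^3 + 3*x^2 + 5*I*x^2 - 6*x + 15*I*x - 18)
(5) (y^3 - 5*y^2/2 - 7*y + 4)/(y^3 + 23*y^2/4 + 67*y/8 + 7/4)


(1) = (h + 1)/(h + 6)
(2) = (a^2 + a)/(a^2 + a*(7 + 8*I) + 56*I)
(3) = (l + 7)/(l - 8)
(4) = (x + 6*I)/(x^2 + 5*I*x - 6)
(5) = (8*y^2 - 36*y + 16)/(8*y^2 + 30*y + 7)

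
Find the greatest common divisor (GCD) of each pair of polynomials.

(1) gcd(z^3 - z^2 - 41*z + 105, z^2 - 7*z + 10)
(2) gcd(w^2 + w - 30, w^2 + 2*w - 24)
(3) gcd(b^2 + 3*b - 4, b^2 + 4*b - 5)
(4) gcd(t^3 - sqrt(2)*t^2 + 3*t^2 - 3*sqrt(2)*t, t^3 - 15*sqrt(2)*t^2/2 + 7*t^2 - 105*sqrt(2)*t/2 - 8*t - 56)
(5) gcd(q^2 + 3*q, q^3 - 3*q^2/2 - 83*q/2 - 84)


(1) = z - 5
(2) = w + 6
(3) = b - 1
(4) = gcd(t*(t + 3)*(t - sqrt(2)), (t + 7)*(t - 8*sqrt(2))*(t + sqrt(2)/2)) = 1
(5) = gcd(q*(q + 3), (q - 8)*(q + 3)*(q + 7/2)) = q + 3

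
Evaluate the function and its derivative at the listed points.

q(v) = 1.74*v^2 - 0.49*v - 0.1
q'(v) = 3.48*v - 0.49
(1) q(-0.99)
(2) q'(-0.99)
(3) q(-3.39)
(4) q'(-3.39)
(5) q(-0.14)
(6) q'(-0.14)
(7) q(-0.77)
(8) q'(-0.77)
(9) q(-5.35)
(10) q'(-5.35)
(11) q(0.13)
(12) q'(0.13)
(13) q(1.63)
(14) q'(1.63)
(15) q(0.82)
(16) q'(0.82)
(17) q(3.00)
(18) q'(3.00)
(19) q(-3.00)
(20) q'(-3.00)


(1) = 2.09
(2) = -3.94
(3) = 21.56
(4) = -12.29
(5) = 0.00
(6) = -0.98
(7) = 1.31
(8) = -3.17
(9) = 52.32
(10) = -19.11
(11) = -0.13
(12) = -0.04
(13) = 3.72
(14) = 5.18
(15) = 0.67
(16) = 2.36
(17) = 14.09
(18) = 9.95
(19) = 17.03
(20) = -10.93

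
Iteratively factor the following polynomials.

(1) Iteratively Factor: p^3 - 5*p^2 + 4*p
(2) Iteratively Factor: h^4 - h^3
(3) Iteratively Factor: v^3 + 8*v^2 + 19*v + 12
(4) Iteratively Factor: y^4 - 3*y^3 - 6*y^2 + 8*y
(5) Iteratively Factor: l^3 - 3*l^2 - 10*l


(1) = (p)*(p^2 - 5*p + 4) = p*(p - 4)*(p - 1)
(2) = (h)*(h^3 - h^2) = h*(h - 1)*(h^2) = h^2*(h - 1)*(h)
(3) = (v + 3)*(v^2 + 5*v + 4) = (v + 1)*(v + 3)*(v + 4)
(4) = (y)*(y^3 - 3*y^2 - 6*y + 8) = y*(y - 4)*(y^2 + y - 2) = y*(y - 4)*(y + 2)*(y - 1)
(5) = (l)*(l^2 - 3*l - 10) = l*(l - 5)*(l + 2)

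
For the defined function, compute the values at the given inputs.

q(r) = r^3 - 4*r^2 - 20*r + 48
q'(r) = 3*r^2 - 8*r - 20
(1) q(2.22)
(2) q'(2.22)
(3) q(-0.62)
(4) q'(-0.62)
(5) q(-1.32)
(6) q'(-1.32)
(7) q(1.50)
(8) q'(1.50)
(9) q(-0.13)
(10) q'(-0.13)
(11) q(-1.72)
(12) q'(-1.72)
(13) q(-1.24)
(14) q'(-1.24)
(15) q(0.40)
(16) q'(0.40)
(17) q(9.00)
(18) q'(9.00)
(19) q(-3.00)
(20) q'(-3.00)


(1) = -5.17
(2) = -22.97
(3) = 58.62
(4) = -13.89
(5) = 65.13
(6) = -4.21
(7) = 12.38
(8) = -25.25
(9) = 50.53
(10) = -18.91
(11) = 65.48
(12) = 2.64
(13) = 64.74
(14) = -5.47
(15) = 39.42
(16) = -22.72
(17) = 273.00
(18) = 151.00
(19) = 45.00
(20) = 31.00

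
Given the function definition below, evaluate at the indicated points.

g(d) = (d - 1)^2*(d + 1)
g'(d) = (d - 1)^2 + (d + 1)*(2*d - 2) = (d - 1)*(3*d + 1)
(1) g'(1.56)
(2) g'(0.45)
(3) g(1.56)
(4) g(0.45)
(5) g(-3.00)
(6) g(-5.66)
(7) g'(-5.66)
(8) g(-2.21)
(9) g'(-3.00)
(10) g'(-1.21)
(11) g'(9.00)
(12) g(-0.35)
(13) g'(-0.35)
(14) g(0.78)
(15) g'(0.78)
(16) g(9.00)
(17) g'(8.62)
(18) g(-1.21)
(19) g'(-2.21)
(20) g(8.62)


(1) = 3.18
(2) = -1.29
(3) = 0.80
(4) = 0.44
(5) = -32.00
(6) = -206.70
(7) = 106.43
(8) = -12.47
(9) = 32.00
(10) = 5.81
(11) = 224.00
(12) = 1.18
(13) = 0.07
(14) = 0.09
(15) = -0.73
(16) = 640.00
(17) = 204.67
(18) = -1.03
(19) = 18.07
(20) = 558.58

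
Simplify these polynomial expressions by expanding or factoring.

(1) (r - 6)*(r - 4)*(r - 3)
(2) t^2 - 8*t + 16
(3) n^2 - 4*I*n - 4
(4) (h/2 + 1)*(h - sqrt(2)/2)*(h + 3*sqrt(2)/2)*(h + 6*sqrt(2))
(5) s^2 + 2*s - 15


(1) = r^3 - 13*r^2 + 54*r - 72
(2) = (t - 4)^2
(3) = (n - 2*I)^2
(4) = h^4/2 + h^3 + 7*sqrt(2)*h^3/2 + 21*h^2/4 + 7*sqrt(2)*h^2 - 9*sqrt(2)*h/2 + 21*h/2 - 9*sqrt(2)
(5) = (s - 3)*(s + 5)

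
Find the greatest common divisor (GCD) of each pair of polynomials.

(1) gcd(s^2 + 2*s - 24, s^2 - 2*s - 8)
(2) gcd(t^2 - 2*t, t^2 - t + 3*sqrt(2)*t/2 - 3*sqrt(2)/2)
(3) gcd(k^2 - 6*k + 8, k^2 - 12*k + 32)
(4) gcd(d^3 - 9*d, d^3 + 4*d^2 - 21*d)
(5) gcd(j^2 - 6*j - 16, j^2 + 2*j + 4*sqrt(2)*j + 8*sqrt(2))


(1) = s - 4
(2) = 1
(3) = k - 4
(4) = gcd(d*(d - 3)*(d + 3), d*(d - 3)*(d + 7)) = d^2 - 3*d
(5) = gcd((j - 8)*(j + 2), (j + 2)*(j + 4*sqrt(2))) = j + 2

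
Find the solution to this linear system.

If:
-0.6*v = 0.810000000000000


Then:
v = -1.35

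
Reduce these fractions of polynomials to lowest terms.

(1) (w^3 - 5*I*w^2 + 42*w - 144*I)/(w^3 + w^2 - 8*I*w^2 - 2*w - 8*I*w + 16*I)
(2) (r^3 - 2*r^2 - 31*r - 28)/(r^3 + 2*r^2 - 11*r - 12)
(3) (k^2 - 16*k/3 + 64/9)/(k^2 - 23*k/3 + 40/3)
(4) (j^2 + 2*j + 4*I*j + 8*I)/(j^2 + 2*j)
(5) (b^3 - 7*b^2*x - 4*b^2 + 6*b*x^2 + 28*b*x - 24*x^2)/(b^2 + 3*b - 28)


(1) = (w^2 + 3*I*w + 18)/(w^2 + w - 2)
(2) = (r - 7)/(r - 3)
(3) = (3*k - 8)/(3*k - 15)
(4) = (j + 4*I)/j
(5) = (b^2 - 7*b*x + 6*x^2)/(b + 7)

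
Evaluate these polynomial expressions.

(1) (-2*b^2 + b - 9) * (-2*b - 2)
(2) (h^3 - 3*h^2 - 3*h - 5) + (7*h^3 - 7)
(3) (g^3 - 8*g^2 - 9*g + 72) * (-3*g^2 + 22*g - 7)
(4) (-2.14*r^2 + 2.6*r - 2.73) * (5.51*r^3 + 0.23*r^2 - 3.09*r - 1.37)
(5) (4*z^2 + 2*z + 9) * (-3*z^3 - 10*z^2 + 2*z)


(1) = 4*b^3 + 2*b^2 + 16*b + 18
(2) = 8*h^3 - 3*h^2 - 3*h - 12
(3) = -3*g^5 + 46*g^4 - 156*g^3 - 358*g^2 + 1647*g - 504
(4) = -11.7914*r^5 + 13.8338*r^4 - 7.8317*r^3 - 5.7301*r^2 + 4.8737*r + 3.7401
(5) = -12*z^5 - 46*z^4 - 39*z^3 - 86*z^2 + 18*z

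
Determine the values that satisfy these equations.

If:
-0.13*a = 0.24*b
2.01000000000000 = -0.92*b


Then:
a = 4.03
b = -2.18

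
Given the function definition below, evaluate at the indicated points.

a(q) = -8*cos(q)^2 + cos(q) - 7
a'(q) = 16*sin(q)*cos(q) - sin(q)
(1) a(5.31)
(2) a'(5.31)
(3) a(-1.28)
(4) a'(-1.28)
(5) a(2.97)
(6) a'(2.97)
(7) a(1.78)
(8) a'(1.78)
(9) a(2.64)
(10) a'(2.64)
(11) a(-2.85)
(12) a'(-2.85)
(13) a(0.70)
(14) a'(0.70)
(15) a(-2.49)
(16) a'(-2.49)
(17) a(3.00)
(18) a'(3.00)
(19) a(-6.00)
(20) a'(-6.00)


(1) = -8.97
(2) = -6.62
(3) = -7.37
(4) = -3.44
(5) = -15.75
(6) = -2.86
(7) = -7.55
(8) = -4.23
(9) = -14.03
(10) = -7.23
(11) = -15.30
(12) = 4.69
(13) = -10.92
(14) = 7.24
(15) = -12.85
(16) = 8.32
(17) = -15.83
(18) = -2.38
(19) = -13.42
(20) = 4.01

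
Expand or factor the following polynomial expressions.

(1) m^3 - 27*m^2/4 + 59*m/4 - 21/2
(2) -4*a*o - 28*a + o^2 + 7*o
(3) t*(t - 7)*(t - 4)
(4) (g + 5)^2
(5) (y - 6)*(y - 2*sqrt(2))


(1) = (m - 3)*(m - 2)*(m - 7/4)
(2) = (-4*a + o)*(o + 7)
(3) = t^3 - 11*t^2 + 28*t
(4) = g^2 + 10*g + 25
(5) = y^2 - 6*y - 2*sqrt(2)*y + 12*sqrt(2)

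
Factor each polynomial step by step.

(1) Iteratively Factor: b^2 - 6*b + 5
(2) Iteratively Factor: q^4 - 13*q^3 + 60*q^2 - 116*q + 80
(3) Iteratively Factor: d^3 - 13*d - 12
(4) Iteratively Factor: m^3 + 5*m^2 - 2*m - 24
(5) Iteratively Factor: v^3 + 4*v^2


(1) = (b - 5)*(b - 1)
(2) = (q - 2)*(q^3 - 11*q^2 + 38*q - 40) = (q - 5)*(q - 2)*(q^2 - 6*q + 8) = (q - 5)*(q - 2)^2*(q - 4)
(3) = (d + 3)*(d^2 - 3*d - 4) = (d + 1)*(d + 3)*(d - 4)
(4) = (m + 3)*(m^2 + 2*m - 8) = (m + 3)*(m + 4)*(m - 2)
(5) = (v)*(v^2 + 4*v) = v^2*(v + 4)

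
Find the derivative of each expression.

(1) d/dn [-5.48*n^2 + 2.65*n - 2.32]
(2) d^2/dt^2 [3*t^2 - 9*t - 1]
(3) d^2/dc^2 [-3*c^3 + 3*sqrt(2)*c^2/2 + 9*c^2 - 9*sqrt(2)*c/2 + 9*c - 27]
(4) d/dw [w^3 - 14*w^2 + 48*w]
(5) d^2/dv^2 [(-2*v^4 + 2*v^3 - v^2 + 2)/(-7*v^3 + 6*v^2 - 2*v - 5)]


(1) = 2.65 - 10.96*n
(2) = 6
(3) = -18*c + 3*sqrt(2) + 18
(4) = 3*w^2 - 28*w + 48
(5) = 2*(9*v^6 - 198*v^5 - 366*v^4 + 531*v^3 + 30*v^2 + 132*v - 43)/(343*v^9 - 882*v^8 + 1050*v^7 + 15*v^6 - 960*v^5 + 888*v^4 + 173*v^3 - 390*v^2 + 150*v + 125)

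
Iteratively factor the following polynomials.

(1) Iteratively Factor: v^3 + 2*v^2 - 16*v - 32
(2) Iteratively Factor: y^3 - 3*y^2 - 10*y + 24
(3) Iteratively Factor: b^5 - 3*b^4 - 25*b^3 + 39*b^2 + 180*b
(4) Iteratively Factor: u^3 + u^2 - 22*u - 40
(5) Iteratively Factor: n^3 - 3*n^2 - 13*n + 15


(1) = (v + 4)*(v^2 - 2*v - 8) = (v + 2)*(v + 4)*(v - 4)
(2) = (y - 2)*(y^2 - y - 12) = (y - 4)*(y - 2)*(y + 3)
(3) = (b - 5)*(b^4 + 2*b^3 - 15*b^2 - 36*b) = b*(b - 5)*(b^3 + 2*b^2 - 15*b - 36) = b*(b - 5)*(b + 3)*(b^2 - b - 12) = b*(b - 5)*(b + 3)^2*(b - 4)
(4) = (u - 5)*(u^2 + 6*u + 8) = (u - 5)*(u + 4)*(u + 2)
(5) = (n - 1)*(n^2 - 2*n - 15) = (n - 5)*(n - 1)*(n + 3)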